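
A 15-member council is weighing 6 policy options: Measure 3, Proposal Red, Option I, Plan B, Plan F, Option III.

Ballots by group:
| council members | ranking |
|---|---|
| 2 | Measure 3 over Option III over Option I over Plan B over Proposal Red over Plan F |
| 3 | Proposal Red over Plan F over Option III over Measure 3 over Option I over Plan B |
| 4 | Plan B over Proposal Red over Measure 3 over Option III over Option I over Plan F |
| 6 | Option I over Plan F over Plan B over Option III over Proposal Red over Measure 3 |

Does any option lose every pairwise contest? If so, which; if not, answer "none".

none

Head-to-head results (15 council members):
Measure 3 vs Proposal Red: Proposal Red wins 13–2.
Measure 3 vs Option I: Measure 3 preferred on 2+3+4 = 9 ballots; Measure 3 wins 9–6.
Measure 3 vs Plan B: 5 to 10, Plan B.
Measure 3 vs Plan F: Plan F, 9–6.
Measure 3 vs Option III: Option III wins 9–6.
Proposal Red vs Option I: Proposal Red preferred on 3+4 = 7 ballots; Option I wins 8–7.
Proposal Red vs Plan B: Plan B, 12–3.
Proposal Red vs Plan F: Proposal Red, 9–6.
Proposal Red vs Option III: 3+4 = 7 for Proposal Red, 8 for Option III — Option III by 8–7.
Option I vs Plan B: Option I is ranked higher on 2+3+6 = 11 ballots, Plan B on 4. Option I wins 11–4.
Option I vs Plan F: Option I is ranked higher on 2+4+6 = 12 ballots, Plan F on 3. Option I wins 12–3.
Option I vs Option III: Option III, 9–6.
Plan B vs Plan F: 2+4 = 6 for Plan B, 9 for Plan F — Plan F by 9–6.
Plan B vs Option III: Plan B preferred on 4+6 = 10 ballots; Plan B wins 10–5.
Plan F vs Option III: Plan F, 9–6.
Each option has at least one pairwise win (Measure 3 beats Option I; Proposal Red beats Measure 3; Option I beats Proposal Red; Plan B beats Measure 3; Plan F beats Measure 3; Option III beats Measure 3) — no Condorcet loser.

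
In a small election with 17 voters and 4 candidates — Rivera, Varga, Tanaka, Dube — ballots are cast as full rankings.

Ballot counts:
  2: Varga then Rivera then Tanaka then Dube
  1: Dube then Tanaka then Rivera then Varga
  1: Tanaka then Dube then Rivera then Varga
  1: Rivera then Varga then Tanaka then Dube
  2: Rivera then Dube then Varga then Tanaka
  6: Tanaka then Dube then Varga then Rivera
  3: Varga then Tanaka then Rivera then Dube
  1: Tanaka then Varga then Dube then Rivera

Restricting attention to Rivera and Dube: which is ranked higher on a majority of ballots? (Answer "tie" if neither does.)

Dube

Ballots ranking Rivera above Dube: 2 + 1 + 2 + 3 = 8.
Ballots ranking Dube above Rivera: 17 − 8 = 9.
Dube wins the head-to-head 9–8.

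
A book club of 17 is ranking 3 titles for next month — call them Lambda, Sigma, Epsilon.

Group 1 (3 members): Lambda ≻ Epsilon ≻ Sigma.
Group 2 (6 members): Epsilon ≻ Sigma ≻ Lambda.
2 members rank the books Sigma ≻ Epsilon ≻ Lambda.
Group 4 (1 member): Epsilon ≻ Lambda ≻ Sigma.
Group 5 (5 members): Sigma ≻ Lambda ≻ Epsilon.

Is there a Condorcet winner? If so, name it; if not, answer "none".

Epsilon

Pairwise majorities:
Lambda–Sigma: Sigma 13–4.
Lambda–Epsilon: Epsilon 9–8.
Sigma vs Epsilon: Epsilon wins 10–7.
Epsilon defeats every rival head-to-head and is the Condorcet winner.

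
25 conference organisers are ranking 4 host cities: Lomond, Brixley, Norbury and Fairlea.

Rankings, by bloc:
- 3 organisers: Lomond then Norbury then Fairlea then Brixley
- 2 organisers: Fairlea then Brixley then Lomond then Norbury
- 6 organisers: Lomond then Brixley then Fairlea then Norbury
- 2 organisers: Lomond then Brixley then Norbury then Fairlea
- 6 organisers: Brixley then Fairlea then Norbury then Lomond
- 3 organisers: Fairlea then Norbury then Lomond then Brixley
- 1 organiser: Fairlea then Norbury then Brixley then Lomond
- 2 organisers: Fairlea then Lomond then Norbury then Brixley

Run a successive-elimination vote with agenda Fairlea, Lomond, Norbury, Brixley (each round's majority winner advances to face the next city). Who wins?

Round 1: Fairlea vs Lomond — 14–11, Fairlea advances.
Round 2: Fairlea vs Norbury — 20–5, Fairlea advances.
Round 3: Fairlea vs Brixley — 11–14, Brixley advances.
Brixley survives the agenda.

Brixley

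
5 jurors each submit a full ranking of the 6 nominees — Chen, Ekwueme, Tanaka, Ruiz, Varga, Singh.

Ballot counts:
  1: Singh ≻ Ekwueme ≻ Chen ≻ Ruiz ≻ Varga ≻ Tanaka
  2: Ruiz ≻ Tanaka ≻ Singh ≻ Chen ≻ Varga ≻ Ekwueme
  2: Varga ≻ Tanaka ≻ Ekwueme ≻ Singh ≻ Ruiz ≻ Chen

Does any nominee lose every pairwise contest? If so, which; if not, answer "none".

Pairwise majorities:
Chen–Ekwueme: Ekwueme 3–2.
Chen vs Tanaka: Tanaka, 4–1.
Chen vs Ruiz: Chen is ranked higher on 1 ballot, Ruiz on 4. Ruiz wins 4–1.
Chen vs Varga: Chen wins 3–2.
Chen vs Singh: Singh, 5–0.
Ekwueme–Tanaka: Tanaka 4–1.
Ekwueme vs Ruiz: Ekwueme preferred on 1+2 = 3 ballots; Ekwueme wins 3–2.
Ekwueme–Varga: Varga 4–1.
Ekwueme vs Singh: Singh wins 3–2.
Tanaka vs Ruiz: Tanaka is ranked higher on 2 ballots, Ruiz on 3. Ruiz wins 3–2.
Tanaka vs Varga: Tanaka preferred on 2 ballots; Varga wins 3–2.
Tanaka vs Singh: Tanaka wins 4–1.
Ruiz vs Varga: Ruiz, 3–2.
Ruiz vs Singh: Ruiz is ranked higher on 2 ballots, Singh on 3. Singh wins 3–2.
Varga vs Singh: Varga preferred on 2 ballots; Singh wins 3–2.
Every nominee wins at least one matchup (Chen beats Varga; Ekwueme beats Chen; Tanaka beats Chen; Ruiz beats Chen; Varga beats Ekwueme; Singh beats Chen), so there is no Condorcet loser.

none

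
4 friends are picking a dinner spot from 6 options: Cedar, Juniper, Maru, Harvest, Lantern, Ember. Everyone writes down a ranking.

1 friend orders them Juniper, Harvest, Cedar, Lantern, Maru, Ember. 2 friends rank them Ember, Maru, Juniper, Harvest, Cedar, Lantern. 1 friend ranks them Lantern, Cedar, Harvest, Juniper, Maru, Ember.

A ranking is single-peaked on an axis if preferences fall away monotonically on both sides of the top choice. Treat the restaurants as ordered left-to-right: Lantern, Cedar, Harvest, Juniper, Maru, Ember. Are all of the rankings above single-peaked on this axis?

Axis positions: Lantern=1, Cedar=2, Harvest=3, Juniper=4, Maru=5, Ember=6.
Group 1 (peak Juniper at position 4): ranking walks positions 4-3-2-1-5-6, expanding outward from the peak — single-peaked.
Group 2 (peak Ember at position 6): ranking walks positions 6-5-4-3-2-1, expanding outward from the peak — single-peaked.
Group 3 (peak Lantern at position 1): ranking walks positions 1-2-3-4-5-6, expanding outward from the peak — single-peaked.
Every ranking is single-peaked on this axis.

yes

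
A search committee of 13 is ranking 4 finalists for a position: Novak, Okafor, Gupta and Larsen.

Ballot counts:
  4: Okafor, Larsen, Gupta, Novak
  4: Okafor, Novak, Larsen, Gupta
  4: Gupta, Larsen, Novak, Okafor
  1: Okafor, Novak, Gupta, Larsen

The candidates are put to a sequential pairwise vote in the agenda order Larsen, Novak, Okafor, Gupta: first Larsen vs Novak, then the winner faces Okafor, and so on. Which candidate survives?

Okafor

Round 1: Larsen vs Novak — 8–5, Larsen advances.
Round 2: Larsen vs Okafor — 4–9, Okafor advances.
Round 3: Okafor vs Gupta — 9–4, Okafor advances.
The agenda winner is Okafor.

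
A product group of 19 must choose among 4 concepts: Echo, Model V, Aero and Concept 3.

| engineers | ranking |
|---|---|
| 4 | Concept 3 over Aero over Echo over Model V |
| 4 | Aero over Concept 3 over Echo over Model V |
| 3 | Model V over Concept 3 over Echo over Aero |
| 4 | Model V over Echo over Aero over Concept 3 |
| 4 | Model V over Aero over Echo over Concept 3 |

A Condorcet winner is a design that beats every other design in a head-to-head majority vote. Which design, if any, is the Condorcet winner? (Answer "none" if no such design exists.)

Check each pair by majority over 19 ballots:
Echo–Model V: Model V 11–8.
Echo vs Aero: Aero, 12–7.
Echo–Concept 3: Concept 3 11–8.
Model V vs Aero: Model V, 11–8.
Model V vs Concept 3: Model V, 11–8.
Aero vs Concept 3: Aero wins 12–7.
Model V wins every pairwise contest, so Model V is the Condorcet winner.

Model V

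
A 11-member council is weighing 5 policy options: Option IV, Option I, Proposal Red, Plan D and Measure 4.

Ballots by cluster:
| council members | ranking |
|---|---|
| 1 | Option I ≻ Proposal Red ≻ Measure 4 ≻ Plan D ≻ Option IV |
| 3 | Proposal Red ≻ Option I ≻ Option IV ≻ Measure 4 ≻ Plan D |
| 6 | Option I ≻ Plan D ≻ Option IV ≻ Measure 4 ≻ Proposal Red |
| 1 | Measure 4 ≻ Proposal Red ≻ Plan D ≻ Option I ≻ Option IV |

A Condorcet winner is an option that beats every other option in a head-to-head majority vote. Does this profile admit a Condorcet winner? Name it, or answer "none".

Option I

Check each pair by majority over 11 ballots:
Option IV vs Option I: Option I wins 11–0.
Option IV vs Proposal Red: Option IV, 6–5.
Option IV–Plan D: Plan D 8–3.
Option IV vs Measure 4: Option IV, 9–2.
Option I vs Proposal Red: Option I, 7–4.
Option I vs Plan D: Option I wins 10–1.
Option I vs Measure 4: Option I, 10–1.
Proposal Red vs Plan D: Plan D wins 6–5.
Proposal Red vs Measure 4: Measure 4 wins 7–4.
Plan D vs Measure 4: Plan D, 6–5.
Option I wins every pairwise contest, so Option I is the Condorcet winner.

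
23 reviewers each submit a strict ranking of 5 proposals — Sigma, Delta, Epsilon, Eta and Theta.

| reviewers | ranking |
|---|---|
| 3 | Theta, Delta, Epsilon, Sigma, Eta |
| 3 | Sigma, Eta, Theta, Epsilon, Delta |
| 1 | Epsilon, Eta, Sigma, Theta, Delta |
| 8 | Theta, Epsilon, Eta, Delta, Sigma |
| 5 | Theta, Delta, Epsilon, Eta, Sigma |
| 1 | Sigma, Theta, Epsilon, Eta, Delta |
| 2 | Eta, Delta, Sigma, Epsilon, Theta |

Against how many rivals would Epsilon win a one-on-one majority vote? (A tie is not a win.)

3

Epsilon against each rival (23 reviewers):
Epsilon vs Sigma: Epsilon preferred on 3+1+8+5 = 17 ballots; Epsilon wins 17–6.
Epsilon vs Delta: Epsilon wins 13–10.
Epsilon–Eta: Epsilon 18–5.
Epsilon vs Theta: Epsilon preferred on 1+2 = 3 ballots; Theta wins 20–3.
Epsilon beats Sigma, Delta, Eta; loses to Theta — 3 pairwise wins.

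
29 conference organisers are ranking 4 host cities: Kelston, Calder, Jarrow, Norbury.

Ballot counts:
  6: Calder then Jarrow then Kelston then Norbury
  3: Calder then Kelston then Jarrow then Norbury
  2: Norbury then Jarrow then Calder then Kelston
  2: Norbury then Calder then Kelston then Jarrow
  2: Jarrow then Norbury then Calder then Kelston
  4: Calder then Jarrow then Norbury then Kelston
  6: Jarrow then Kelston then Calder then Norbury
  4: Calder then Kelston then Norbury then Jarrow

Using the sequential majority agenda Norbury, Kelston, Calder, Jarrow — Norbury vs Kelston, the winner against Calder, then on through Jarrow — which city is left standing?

Calder

Round 1: Norbury vs Kelston — 10–19, Kelston advances.
Round 2: Kelston vs Calder — 6–23, Calder advances.
Round 3: Calder vs Jarrow — 19–10, Calder advances.
The agenda winner is Calder.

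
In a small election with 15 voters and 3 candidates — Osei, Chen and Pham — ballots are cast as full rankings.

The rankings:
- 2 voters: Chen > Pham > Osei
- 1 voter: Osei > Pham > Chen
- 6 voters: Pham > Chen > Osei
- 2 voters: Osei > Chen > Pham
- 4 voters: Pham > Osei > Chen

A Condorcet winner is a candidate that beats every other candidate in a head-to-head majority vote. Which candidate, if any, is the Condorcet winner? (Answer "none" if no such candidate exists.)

Check each pair by majority over 15 ballots:
Osei vs Chen: 7 to 8, Chen.
Osei vs Pham: Pham, 12–3.
Chen vs Pham: Pham wins 11–4.
Pham beats each of Osei, Chen — Pham is the Condorcet winner.

Pham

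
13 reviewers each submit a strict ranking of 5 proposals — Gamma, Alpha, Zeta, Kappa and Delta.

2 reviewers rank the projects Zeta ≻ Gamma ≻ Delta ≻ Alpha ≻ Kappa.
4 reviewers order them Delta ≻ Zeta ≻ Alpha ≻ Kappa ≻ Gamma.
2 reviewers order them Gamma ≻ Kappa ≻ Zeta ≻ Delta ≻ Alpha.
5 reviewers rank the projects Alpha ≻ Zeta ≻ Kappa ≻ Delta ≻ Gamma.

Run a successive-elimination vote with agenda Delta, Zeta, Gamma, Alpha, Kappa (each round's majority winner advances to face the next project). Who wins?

Zeta

Round 1: Delta vs Zeta — 4–9, Zeta advances.
Round 2: Zeta vs Gamma — 11–2, Zeta advances.
Round 3: Zeta vs Alpha — 8–5, Zeta advances.
Round 4: Zeta vs Kappa — 11–2, Zeta advances.
The agenda winner is Zeta.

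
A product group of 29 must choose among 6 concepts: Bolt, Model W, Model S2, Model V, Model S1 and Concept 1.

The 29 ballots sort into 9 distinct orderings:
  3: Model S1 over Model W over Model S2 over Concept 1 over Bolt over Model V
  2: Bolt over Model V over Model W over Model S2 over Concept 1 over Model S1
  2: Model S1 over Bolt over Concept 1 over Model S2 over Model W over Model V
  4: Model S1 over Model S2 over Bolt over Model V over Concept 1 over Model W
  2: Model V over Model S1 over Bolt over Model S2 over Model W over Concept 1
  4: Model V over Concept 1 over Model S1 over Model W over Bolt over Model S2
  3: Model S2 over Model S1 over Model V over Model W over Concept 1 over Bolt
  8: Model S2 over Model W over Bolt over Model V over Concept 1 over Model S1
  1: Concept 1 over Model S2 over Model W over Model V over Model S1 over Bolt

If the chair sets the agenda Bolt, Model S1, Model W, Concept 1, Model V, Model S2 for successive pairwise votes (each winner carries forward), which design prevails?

Round 1: Bolt vs Model S1 — 10–19, Model S1 advances.
Round 2: Model S1 vs Model W — 18–11, Model S1 advances.
Round 3: Model S1 vs Concept 1 — 14–15, Concept 1 advances.
Round 4: Concept 1 vs Model V — 6–23, Model V advances.
Round 5: Model V vs Model S2 — 8–21, Model S2 advances.
The agenda winner is Model S2.

Model S2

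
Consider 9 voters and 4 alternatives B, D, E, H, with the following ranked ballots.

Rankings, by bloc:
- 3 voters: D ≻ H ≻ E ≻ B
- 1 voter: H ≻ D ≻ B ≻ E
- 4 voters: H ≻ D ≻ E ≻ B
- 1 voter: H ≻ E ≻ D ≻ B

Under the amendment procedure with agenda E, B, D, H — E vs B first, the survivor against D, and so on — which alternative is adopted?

H

Round 1: E vs B — 8–1, E advances.
Round 2: E vs D — 1–8, D advances.
Round 3: D vs H — 3–6, H advances.
H survives the agenda.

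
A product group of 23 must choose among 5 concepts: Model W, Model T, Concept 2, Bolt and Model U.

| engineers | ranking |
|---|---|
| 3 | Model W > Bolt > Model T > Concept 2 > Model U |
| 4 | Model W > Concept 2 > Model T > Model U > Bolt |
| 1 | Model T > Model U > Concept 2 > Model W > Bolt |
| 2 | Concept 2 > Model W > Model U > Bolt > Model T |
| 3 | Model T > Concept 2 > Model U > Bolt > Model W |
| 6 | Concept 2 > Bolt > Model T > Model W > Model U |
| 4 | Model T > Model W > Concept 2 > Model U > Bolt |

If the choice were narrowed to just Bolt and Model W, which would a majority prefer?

Model W

Ballots ranking Bolt above Model W: 3 + 6 = 9.
Ballots ranking Model W above Bolt: 23 − 9 = 14.
Model W wins the head-to-head 14–9.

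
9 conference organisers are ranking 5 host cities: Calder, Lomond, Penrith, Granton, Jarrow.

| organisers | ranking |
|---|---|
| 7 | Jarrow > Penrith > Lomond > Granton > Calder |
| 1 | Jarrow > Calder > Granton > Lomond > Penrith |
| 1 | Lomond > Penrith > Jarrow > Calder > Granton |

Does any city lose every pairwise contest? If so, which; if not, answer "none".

Head-to-head results (9 organisers):
Calder vs Lomond: Lomond, 8–1.
Calder vs Penrith: Penrith wins 8–1.
Calder vs Granton: 1+1 = 2 for Calder, 7 for Granton — Granton by 7–2.
Calder vs Jarrow: 0 for Calder, 9 for Jarrow — Jarrow by 9–0.
Lomond vs Penrith: Lomond is ranked higher on 1+1 = 2 ballots, Penrith on 7. Penrith wins 7–2.
Lomond vs Granton: Lomond preferred on 7+1 = 8 ballots; Lomond wins 8–1.
Lomond vs Jarrow: Jarrow wins 8–1.
Penrith vs Granton: 7+1 = 8 for Penrith, 1 for Granton — Penrith by 8–1.
Penrith vs Jarrow: 1 for Penrith, 8 for Jarrow — Jarrow by 8–1.
Granton–Jarrow: Jarrow 9–0.
Only Calder has no wins; Calder is the Condorcet loser.

Calder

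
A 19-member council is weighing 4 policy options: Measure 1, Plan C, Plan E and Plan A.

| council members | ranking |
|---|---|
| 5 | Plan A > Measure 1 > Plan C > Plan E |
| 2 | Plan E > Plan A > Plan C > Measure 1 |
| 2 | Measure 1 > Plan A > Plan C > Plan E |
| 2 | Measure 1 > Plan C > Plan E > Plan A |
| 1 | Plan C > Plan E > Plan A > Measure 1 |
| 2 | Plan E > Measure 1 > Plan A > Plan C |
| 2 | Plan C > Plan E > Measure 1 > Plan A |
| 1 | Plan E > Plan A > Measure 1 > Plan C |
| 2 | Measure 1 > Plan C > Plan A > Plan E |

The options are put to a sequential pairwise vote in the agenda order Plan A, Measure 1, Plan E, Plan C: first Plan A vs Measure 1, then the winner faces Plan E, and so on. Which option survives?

Round 1: Plan A vs Measure 1 — 9–10, Measure 1 advances.
Round 2: Measure 1 vs Plan E — 11–8, Measure 1 advances.
Round 3: Measure 1 vs Plan C — 14–5, Measure 1 advances.
The agenda winner is Measure 1.

Measure 1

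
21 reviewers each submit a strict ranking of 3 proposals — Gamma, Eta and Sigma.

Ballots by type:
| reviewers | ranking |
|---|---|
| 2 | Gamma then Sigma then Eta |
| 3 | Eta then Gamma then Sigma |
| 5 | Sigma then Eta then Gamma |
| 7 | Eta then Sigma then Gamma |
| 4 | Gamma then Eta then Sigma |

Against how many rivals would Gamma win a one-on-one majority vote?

0

Gamma against each rival (21 reviewers):
Gamma vs Eta: Eta, 15–6.
Gamma vs Sigma: 9 to 12, Sigma.
Gamma beats no one; loses to Eta, Sigma — 0 pairwise wins.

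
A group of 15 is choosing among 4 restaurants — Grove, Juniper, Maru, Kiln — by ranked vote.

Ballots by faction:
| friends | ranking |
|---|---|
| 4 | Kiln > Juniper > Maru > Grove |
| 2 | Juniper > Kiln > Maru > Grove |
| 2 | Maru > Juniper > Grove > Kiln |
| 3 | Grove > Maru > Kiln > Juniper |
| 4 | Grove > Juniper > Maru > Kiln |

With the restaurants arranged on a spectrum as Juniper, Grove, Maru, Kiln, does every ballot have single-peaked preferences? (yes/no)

no

Axis positions: Juniper=1, Grove=2, Maru=3, Kiln=4.
Faction 1: ranking walks positions 4-1-3-2; Juniper is ranked above Maru even though Maru lies between Juniper and the peak Kiln on the axis — preferences dip and rise again. Not single-peaked.
Faction 2: ranking walks positions 1-4-3-2; Kiln is ranked above Grove even though Grove lies between Kiln and the peak Juniper on the axis — preferences dip and rise again. Not single-peaked.
Faction 3: ranking walks positions 3-1-2-4; Juniper is ranked above Grove even though Grove lies between Juniper and the peak Maru on the axis — preferences dip and rise again. Not single-peaked.
Faction 4 (peak Grove at position 2): ranking walks positions 2-3-4-1, expanding outward from the peak — single-peaked.
Faction 5 (peak Grove at position 2): ranking walks positions 2-1-3-4, expanding outward from the peak — single-peaked.
Faction 1 violates single-peakedness, so the profile is not single-peaked on this axis.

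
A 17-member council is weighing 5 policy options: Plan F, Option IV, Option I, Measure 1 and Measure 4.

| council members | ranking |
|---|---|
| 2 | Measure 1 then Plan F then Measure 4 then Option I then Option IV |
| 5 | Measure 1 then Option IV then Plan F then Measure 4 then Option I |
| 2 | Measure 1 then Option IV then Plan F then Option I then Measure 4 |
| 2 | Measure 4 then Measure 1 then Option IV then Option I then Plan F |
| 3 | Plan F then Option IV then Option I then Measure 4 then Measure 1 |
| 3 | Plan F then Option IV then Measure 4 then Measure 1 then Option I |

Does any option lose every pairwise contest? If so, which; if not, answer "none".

Option I

Head-to-head results (17 council members):
Plan F vs Option IV: Option IV, 9–8.
Plan F vs Option I: Plan F, 15–2.
Plan F vs Measure 1: Plan F preferred on 3+3 = 6 ballots; Measure 1 wins 11–6.
Plan F vs Measure 4: 2+5+2+3+3 = 15 for Plan F, 2 for Measure 4 — Plan F by 15–2.
Option IV–Option I: Option IV 15–2.
Option IV vs Measure 1: Measure 1 wins 11–6.
Option IV–Measure 4: Option IV 13–4.
Option I vs Measure 1: Measure 1 wins 14–3.
Option I vs Measure 4: 2+3 = 5 for Option I, 12 for Measure 4 — Measure 4 by 12–5.
Measure 1 vs Measure 4: 2+5+2 = 9 for Measure 1, 8 for Measure 4 — Measure 1 by 9–8.
Option I is beaten in every head-to-head and is the Condorcet loser.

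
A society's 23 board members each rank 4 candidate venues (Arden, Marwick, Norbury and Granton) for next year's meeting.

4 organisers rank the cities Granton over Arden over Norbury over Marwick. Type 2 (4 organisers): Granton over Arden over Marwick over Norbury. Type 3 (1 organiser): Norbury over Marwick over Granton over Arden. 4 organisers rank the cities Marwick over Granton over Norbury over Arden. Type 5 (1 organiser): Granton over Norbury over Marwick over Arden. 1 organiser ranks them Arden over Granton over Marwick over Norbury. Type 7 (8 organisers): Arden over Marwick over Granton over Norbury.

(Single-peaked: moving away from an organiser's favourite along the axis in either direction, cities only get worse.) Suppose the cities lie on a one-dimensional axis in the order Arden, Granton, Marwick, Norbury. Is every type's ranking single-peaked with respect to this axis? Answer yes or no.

no

Axis positions: Arden=1, Granton=2, Marwick=3, Norbury=4.
Type 1: ranking walks positions 2-1-4-3; Norbury is ranked above Marwick even though Marwick lies between Norbury and the peak Granton on the axis — preferences dip and rise again. Not single-peaked.
Type 2 (peak Granton at position 2): ranking walks positions 2-1-3-4, expanding outward from the peak — single-peaked.
Type 3 (peak Norbury at position 4): ranking walks positions 4-3-2-1, expanding outward from the peak — single-peaked.
Type 4 (peak Marwick at position 3): ranking walks positions 3-2-4-1, expanding outward from the peak — single-peaked.
Type 5: ranking walks positions 2-4-3-1; Norbury is ranked above Marwick even though Marwick lies between Norbury and the peak Granton on the axis — preferences dip and rise again. Not single-peaked.
Type 6 (peak Arden at position 1): ranking walks positions 1-2-3-4, expanding outward from the peak — single-peaked.
Type 7: ranking walks positions 1-3-2-4; Marwick is ranked above Granton even though Granton lies between Marwick and the peak Arden on the axis — preferences dip and rise again. Not single-peaked.
Type 1 violates single-peakedness, so the profile is not single-peaked on this axis.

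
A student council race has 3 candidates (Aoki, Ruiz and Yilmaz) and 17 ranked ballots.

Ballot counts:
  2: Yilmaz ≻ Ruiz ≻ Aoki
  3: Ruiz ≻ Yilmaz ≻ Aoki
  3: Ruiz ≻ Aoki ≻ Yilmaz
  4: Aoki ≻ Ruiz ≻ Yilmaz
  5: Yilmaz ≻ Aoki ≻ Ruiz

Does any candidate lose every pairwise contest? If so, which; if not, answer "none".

none

Head-to-head results (17 voters):
Aoki vs Ruiz: Aoki is ranked higher on 4+5 = 9 ballots, Ruiz on 8. Aoki wins 9–8.
Aoki vs Yilmaz: 7 to 10, Yilmaz.
Ruiz–Yilmaz: Ruiz 10–7.
Each candidate has at least one pairwise win (Aoki beats Ruiz; Ruiz beats Yilmaz; Yilmaz beats Aoki) — no Condorcet loser.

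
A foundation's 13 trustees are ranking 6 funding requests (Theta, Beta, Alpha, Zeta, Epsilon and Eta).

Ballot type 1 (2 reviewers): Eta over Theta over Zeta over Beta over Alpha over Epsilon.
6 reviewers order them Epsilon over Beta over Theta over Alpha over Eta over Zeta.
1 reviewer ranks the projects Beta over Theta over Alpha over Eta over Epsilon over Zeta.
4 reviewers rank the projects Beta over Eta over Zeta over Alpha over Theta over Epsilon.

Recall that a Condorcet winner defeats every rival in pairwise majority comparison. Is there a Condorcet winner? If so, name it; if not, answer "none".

Pairwise majorities:
Theta vs Beta: Theta preferred on 2 ballots; Beta wins 11–2.
Theta vs Alpha: 9 to 4, Theta.
Theta vs Zeta: 2+6+1 = 9 for Theta, 4 for Zeta — Theta by 9–4.
Theta vs Epsilon: Theta preferred on 2+1+4 = 7 ballots; Theta wins 7–6.
Theta vs Eta: 7 to 6, Theta.
Beta vs Alpha: 2+6+1+4 = 13 for Beta, 0 for Alpha — Beta by 13–0.
Beta vs Zeta: 6+1+4 = 11 for Beta, 2 for Zeta — Beta by 11–2.
Beta vs Epsilon: Beta preferred on 2+1+4 = 7 ballots; Beta wins 7–6.
Beta vs Eta: Beta preferred on 6+1+4 = 11 ballots; Beta wins 11–2.
Alpha vs Zeta: 7 to 6, Alpha.
Alpha vs Epsilon: 2+1+4 = 7 for Alpha, 6 for Epsilon — Alpha by 7–6.
Alpha vs Eta: 6+1 = 7 for Alpha, 6 for Eta — Alpha by 7–6.
Zeta vs Epsilon: 6 to 7, Epsilon.
Zeta vs Eta: Zeta preferred on 0 ballots; Eta wins 13–0.
Epsilon vs Eta: Epsilon preferred on 6 ballots; Eta wins 7–6.
Beta wins every pairwise contest, so Beta is the Condorcet winner.

Beta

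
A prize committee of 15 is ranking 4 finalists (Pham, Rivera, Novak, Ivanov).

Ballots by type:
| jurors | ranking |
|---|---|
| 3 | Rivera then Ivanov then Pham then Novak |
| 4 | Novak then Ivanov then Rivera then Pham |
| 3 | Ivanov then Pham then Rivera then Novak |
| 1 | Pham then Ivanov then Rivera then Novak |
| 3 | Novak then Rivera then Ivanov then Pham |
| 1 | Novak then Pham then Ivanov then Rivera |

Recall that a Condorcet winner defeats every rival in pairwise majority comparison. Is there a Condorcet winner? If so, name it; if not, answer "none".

Pairwise majorities:
Pham vs Rivera: 3+1+1 = 5 for Pham, 10 for Rivera — Rivera by 10–5.
Pham vs Novak: 7 to 8, Novak.
Pham vs Ivanov: 1+1 = 2 for Pham, 13 for Ivanov — Ivanov by 13–2.
Rivera vs Novak: 7 to 8, Novak.
Rivera vs Ivanov: Rivera is ranked higher on 3+3 = 6 ballots, Ivanov on 9. Ivanov wins 9–6.
Novak vs Ivanov: 4+3+1 = 8 for Novak, 7 for Ivanov — Novak by 8–7.
Only Novak has no losses; Novak is the Condorcet winner.

Novak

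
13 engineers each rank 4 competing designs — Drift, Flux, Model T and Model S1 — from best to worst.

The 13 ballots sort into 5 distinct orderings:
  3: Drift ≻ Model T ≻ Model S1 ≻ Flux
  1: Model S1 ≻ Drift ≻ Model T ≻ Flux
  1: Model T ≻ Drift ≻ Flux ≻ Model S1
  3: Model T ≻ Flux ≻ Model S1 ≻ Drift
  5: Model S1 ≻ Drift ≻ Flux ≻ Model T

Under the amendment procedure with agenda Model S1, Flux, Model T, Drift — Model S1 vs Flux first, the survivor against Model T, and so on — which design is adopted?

Round 1: Model S1 vs Flux — 9–4, Model S1 advances.
Round 2: Model S1 vs Model T — 6–7, Model T advances.
Round 3: Model T vs Drift — 4–9, Drift advances.
Drift survives the agenda.

Drift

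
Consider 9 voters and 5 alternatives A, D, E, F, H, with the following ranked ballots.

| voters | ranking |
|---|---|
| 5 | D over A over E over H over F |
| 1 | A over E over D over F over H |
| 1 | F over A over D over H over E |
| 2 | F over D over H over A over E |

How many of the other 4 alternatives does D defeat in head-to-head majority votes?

4

D against each rival (9 voters):
D vs A: D wins 7–2.
D vs E: D, 8–1.
D vs F: D, 6–3.
D vs H: 9 to 0, D.
D beats A, E, F, H — 4 pairwise wins.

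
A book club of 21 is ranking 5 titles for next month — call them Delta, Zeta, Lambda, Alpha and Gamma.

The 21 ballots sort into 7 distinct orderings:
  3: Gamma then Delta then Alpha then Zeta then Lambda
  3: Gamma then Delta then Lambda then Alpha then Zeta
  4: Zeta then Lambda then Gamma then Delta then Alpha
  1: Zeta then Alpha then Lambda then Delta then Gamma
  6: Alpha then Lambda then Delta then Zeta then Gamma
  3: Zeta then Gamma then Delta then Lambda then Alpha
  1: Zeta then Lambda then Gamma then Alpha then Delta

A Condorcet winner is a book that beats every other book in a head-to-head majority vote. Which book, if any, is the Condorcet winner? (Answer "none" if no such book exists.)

none

Pairwise majorities:
Delta vs Zeta: 12 to 9, Delta.
Delta vs Lambda: Delta is ranked higher on 3+3+3 = 9 ballots, Lambda on 12. Lambda wins 12–9.
Delta vs Alpha: Delta wins 13–8.
Delta–Gamma: Gamma 14–7.
Zeta vs Lambda: Zeta wins 12–9.
Zeta vs Alpha: Zeta preferred on 4+1+3+1 = 9 ballots; Alpha wins 12–9.
Zeta vs Gamma: 15 to 6, Zeta.
Lambda vs Alpha: Lambda, 11–10.
Lambda–Gamma: Lambda 12–9.
Alpha vs Gamma: Gamma, 14–7.
Each book drops at least one matchup (Delta loses to Lambda; Zeta loses to Delta; Lambda loses to Zeta; Alpha loses to Delta; Gamma loses to Zeta); the cycle Delta beats Zeta beats Lambda beats Delta rules out a Condorcet winner.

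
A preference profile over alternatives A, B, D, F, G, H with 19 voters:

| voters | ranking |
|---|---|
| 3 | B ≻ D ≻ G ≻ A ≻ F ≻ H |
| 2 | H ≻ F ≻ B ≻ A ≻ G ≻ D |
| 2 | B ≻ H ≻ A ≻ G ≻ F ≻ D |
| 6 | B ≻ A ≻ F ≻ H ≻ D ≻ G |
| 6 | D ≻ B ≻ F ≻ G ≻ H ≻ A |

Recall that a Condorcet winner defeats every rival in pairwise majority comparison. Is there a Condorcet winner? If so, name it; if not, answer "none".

Head-to-head results (19 voters):
A vs B: 0 for A, 19 for B — B by 19–0.
A vs D: 10 to 9, A.
A vs F: A preferred on 3+2+6 = 11 ballots; A wins 11–8.
A vs G: A preferred on 2+2+6 = 10 ballots; A wins 10–9.
A vs H: 3+6 = 9 for A, 10 for H — H by 10–9.
B vs D: B preferred on 3+2+2+6 = 13 ballots; B wins 13–6.
B vs F: 17 to 2, B.
B vs G: 19 to 0, B.
B vs H: 3+2+6+6 = 17 for B, 2 for H — B by 17–2.
D vs F: D preferred on 3+6 = 9 ballots; F wins 10–9.
D vs G: 3+6+6 = 15 for D, 4 for G — D by 15–4.
D vs H: D is ranked higher on 3+6 = 9 ballots, H on 10. H wins 10–9.
F vs G: 2+6+6 = 14 for F, 5 for G — F by 14–5.
F vs H: 15 to 4, F.
G vs H: 9 to 10, H.
B defeats every rival head-to-head and is the Condorcet winner.

B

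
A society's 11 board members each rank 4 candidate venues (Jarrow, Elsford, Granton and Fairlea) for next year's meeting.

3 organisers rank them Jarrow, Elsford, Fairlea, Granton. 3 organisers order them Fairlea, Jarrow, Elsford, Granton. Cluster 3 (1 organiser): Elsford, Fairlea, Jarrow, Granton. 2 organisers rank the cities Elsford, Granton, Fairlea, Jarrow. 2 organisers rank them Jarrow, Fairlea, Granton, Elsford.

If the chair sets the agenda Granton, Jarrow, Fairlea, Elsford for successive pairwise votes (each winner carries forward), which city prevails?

Elsford

Round 1: Granton vs Jarrow — 2–9, Jarrow advances.
Round 2: Jarrow vs Fairlea — 5–6, Fairlea advances.
Round 3: Fairlea vs Elsford — 5–6, Elsford advances.
Elsford survives the agenda.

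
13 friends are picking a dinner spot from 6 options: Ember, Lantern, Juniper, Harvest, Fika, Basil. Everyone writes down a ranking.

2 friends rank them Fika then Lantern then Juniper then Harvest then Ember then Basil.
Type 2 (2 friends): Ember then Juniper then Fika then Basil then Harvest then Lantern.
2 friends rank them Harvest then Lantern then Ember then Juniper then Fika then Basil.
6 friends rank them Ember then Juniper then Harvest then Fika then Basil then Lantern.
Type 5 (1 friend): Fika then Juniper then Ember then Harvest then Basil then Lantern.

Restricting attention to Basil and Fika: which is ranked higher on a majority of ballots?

Fika

No ballot ranks Basil above Fika: 0.
Ballots ranking Fika above Basil: 13 − 0 = 13.
Fika wins the head-to-head 13–0.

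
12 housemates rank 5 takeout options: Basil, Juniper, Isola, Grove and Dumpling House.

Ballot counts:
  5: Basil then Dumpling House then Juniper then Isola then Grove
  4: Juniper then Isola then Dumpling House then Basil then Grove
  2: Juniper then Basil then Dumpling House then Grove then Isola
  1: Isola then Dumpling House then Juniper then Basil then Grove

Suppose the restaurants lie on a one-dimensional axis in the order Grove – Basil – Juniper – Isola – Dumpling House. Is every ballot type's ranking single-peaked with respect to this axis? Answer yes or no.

Axis positions: Grove=1, Basil=2, Juniper=3, Isola=4, Dumpling House=5.
Ballot type 1: ranking walks positions 2-5-3-4-1; Dumpling House is ranked above Juniper even though Juniper lies between Dumpling House and the peak Basil on the axis — preferences dip and rise again. Not single-peaked.
Ballot type 2 (peak Juniper at position 3): ranking walks positions 3-4-5-2-1, expanding outward from the peak — single-peaked.
Ballot type 3: ranking walks positions 3-2-5-1-4; Dumpling House is ranked above Isola even though Isola lies between Dumpling House and the peak Juniper on the axis — preferences dip and rise again. Not single-peaked.
Ballot type 4 (peak Isola at position 4): ranking walks positions 4-5-3-2-1, expanding outward from the peak — single-peaked.
Ballot type 1 violates single-peakedness, so the profile is not single-peaked on this axis.

no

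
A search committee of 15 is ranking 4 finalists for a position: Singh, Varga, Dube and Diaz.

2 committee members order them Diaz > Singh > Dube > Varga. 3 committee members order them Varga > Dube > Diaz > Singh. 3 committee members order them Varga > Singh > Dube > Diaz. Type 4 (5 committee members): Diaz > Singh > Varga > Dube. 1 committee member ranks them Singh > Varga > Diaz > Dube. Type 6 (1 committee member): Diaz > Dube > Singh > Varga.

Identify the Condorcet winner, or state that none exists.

Diaz

Pairwise majorities:
Singh vs Varga: Singh, 9–6.
Singh vs Dube: Singh wins 11–4.
Singh vs Diaz: Singh is ranked higher on 3+1 = 4 ballots, Diaz on 11. Diaz wins 11–4.
Varga vs Dube: Varga, 12–3.
Varga vs Diaz: Varga preferred on 3+3+1 = 7 ballots; Diaz wins 8–7.
Dube vs Diaz: Diaz wins 9–6.
Only Diaz has no losses; Diaz is the Condorcet winner.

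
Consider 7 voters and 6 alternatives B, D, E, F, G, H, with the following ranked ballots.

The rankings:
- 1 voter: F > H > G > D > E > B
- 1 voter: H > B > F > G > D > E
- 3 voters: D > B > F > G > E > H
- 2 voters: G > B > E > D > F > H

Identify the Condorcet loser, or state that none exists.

Head-to-head results (7 voters):
B vs D: D wins 4–3.
B vs E: 6 to 1, B.
B vs F: B preferred on 1+3+2 = 6 ballots; B wins 6–1.
B vs G: B is ranked higher on 1+3 = 4 ballots, G on 3. B wins 4–3.
B vs H: B wins 5–2.
D vs E: D is ranked higher on 1+1+3 = 5 ballots, E on 2. D wins 5–2.
D vs F: 3+2 = 5 for D, 2 for F — D by 5–2.
D vs G: D preferred on 3 ballots; G wins 4–3.
D–H: D 5–2.
E vs F: F wins 5–2.
E vs G: E preferred on 0 ballots; G wins 7–0.
E–H: E 5–2.
F vs G: F wins 5–2.
F vs H: F wins 6–1.
G vs H: G wins 5–2.
H is beaten in every head-to-head and is the Condorcet loser.

H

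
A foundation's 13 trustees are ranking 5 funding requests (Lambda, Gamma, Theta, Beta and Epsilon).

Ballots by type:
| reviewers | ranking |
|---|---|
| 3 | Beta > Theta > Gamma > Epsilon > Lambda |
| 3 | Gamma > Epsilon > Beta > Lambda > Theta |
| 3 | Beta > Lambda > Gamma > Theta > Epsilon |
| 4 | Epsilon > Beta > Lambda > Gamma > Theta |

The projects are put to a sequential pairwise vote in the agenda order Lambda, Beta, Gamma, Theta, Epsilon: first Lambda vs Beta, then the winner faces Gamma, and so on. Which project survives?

Round 1: Lambda vs Beta — 0–13, Beta advances.
Round 2: Beta vs Gamma — 10–3, Beta advances.
Round 3: Beta vs Theta — 13–0, Beta advances.
Round 4: Beta vs Epsilon — 6–7, Epsilon advances.
The agenda winner is Epsilon.

Epsilon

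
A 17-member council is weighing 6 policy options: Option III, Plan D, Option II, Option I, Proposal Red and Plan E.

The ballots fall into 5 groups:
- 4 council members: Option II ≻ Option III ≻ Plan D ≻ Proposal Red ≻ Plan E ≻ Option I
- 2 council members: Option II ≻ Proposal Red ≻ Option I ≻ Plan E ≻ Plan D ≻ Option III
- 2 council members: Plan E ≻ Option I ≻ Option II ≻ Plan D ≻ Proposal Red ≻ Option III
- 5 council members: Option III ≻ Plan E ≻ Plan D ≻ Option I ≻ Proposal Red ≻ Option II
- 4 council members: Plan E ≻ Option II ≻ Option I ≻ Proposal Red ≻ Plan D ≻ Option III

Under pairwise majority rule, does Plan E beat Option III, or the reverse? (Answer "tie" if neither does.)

Option III

Ballots ranking Plan E above Option III: 2 + 2 + 4 = 8.
Ballots ranking Option III above Plan E: 17 − 8 = 9.
Option III wins the head-to-head 9–8.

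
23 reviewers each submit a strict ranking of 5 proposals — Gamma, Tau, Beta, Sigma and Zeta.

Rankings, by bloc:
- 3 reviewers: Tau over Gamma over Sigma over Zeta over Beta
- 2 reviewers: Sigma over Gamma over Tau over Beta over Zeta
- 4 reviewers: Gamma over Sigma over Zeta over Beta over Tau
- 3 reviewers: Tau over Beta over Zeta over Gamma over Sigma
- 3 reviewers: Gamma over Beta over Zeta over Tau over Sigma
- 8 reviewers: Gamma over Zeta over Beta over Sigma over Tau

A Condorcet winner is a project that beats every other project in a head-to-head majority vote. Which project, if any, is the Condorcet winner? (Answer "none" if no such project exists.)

Gamma

Check each pair by majority over 23 ballots:
Gamma vs Tau: Gamma wins 17–6.
Gamma–Beta: Gamma 20–3.
Gamma vs Sigma: Gamma wins 21–2.
Gamma vs Zeta: Gamma, 20–3.
Tau vs Beta: Beta wins 15–8.
Tau–Sigma: Sigma 14–9.
Tau vs Zeta: Zeta wins 15–8.
Beta vs Sigma: Beta, 14–9.
Beta vs Zeta: Zeta wins 15–8.
Sigma vs Zeta: Zeta wins 14–9.
Only Gamma has no losses; Gamma is the Condorcet winner.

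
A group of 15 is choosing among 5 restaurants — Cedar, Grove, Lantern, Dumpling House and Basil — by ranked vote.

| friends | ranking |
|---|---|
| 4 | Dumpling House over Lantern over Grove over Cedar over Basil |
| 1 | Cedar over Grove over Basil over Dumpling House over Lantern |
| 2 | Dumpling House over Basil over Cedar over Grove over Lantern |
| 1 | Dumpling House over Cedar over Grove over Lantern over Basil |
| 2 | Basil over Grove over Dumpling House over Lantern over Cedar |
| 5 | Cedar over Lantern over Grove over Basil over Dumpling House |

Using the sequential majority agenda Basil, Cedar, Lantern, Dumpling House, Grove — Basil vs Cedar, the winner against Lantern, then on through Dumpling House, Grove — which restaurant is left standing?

Grove

Round 1: Basil vs Cedar — 4–11, Cedar advances.
Round 2: Cedar vs Lantern — 9–6, Cedar advances.
Round 3: Cedar vs Dumpling House — 6–9, Dumpling House advances.
Round 4: Dumpling House vs Grove — 7–8, Grove advances.
The agenda winner is Grove.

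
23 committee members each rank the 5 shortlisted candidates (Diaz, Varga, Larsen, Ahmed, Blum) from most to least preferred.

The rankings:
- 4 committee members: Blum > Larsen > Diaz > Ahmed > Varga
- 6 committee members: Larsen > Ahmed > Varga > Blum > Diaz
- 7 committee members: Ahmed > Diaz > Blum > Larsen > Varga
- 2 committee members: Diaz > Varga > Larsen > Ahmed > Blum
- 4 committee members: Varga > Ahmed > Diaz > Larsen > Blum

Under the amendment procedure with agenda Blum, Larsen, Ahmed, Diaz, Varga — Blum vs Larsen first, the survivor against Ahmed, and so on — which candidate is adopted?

Round 1: Blum vs Larsen — 11–12, Larsen advances.
Round 2: Larsen vs Ahmed — 12–11, Larsen advances.
Round 3: Larsen vs Diaz — 10–13, Diaz advances.
Round 4: Diaz vs Varga — 13–10, Diaz advances.
The agenda winner is Diaz.

Diaz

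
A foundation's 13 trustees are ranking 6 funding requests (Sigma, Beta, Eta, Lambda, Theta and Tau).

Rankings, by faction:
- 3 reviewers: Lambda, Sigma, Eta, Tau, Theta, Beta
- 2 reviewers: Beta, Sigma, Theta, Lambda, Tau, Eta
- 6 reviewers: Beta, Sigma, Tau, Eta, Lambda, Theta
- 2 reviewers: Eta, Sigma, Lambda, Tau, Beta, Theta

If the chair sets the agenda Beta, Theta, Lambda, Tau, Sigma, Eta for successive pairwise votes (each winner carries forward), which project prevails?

Beta

Round 1: Beta vs Theta — 10–3, Beta advances.
Round 2: Beta vs Lambda — 8–5, Beta advances.
Round 3: Beta vs Tau — 8–5, Beta advances.
Round 4: Beta vs Sigma — 8–5, Beta advances.
Round 5: Beta vs Eta — 8–5, Beta advances.
The agenda winner is Beta.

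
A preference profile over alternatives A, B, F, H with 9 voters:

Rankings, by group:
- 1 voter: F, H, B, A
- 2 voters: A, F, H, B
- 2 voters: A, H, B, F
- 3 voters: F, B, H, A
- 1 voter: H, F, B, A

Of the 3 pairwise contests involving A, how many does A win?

A against each rival (9 voters):
A vs B: B wins 5–4.
A vs F: A preferred on 2+2 = 4 ballots; F wins 5–4.
A vs H: A preferred on 2+2 = 4 ballots; H wins 5–4.
A beats no one; loses to B, F, H — 0 pairwise wins.

0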